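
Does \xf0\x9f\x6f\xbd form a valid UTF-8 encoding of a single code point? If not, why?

Leading byte 0xF0 = 11110000 → 4-byte form.
Byte 3 is 0x6F = 01101111, which is not 10xxxxxx — expected a continuation byte.

invalid (non-continuation byte where continuation expected)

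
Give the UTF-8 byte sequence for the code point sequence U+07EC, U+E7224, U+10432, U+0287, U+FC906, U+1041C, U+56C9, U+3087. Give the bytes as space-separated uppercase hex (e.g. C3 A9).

U+07EC: 2-byte form → DF AC.
U+E7224: 4-byte form → F3 A7 88 A4.
U+10432: 4-byte form → F0 90 90 B2.
U+0287: 2-byte form → CA 87.
U+FC906: 4-byte form → F3 BC A4 86.
U+1041C: 4-byte form → F0 90 90 9C.
U+56C9: 3-byte form → E5 9B 89.
U+3087: 3-byte form → E3 82 87.
Concatenated (26 bytes): DF AC F3 A7 88 A4 F0 90 90 B2 CA 87 F3 BC A4 86 F0 90 90 9C E5 9B 89 E3 82 87.

DF AC F3 A7 88 A4 F0 90 90 B2 CA 87 F3 BC A4 86 F0 90 90 9C E5 9B 89 E3 82 87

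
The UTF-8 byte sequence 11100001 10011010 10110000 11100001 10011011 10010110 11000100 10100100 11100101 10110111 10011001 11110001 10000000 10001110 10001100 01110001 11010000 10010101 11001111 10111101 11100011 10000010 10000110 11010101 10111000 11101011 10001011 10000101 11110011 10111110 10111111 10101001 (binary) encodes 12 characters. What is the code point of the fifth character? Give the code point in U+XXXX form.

U+4038C

Offset 0: leading byte 0xE1 = 11100001 → 3-byte char #1 = E1 9A B0.
Offset 3: leading byte 0xE1 = 11100001 → 3-byte char #2 = E1 9B 96.
Offset 6: leading byte 0xC4 = 11000100 → 2-byte char #3 = C4 A4.
Offset 8: leading byte 0xE5 = 11100101 → 3-byte char #4 = E5 B7 99.
Offset 11: leading byte 0xF1 = 11110001 → 4-byte char #5 = F1 80 8E 8C.
Leading byte 0xF1 = 11110001 matches 11110xxx → 4-byte sequence.
Byte 1: 0xF1 = 11110001, payload 001 (3 bits).
Byte 2: 0x80 = 10000000 (10xxxxxx ✓), payload 000000.
Byte 3: 0x8E = 10001110 (10xxxxxx ✓), payload 001110.
Byte 4: 0x8C = 10001100 (10xxxxxx ✓), payload 001100.
Concatenate: 001000000001110001100 = 0x4038C (21 bits → U+4038C).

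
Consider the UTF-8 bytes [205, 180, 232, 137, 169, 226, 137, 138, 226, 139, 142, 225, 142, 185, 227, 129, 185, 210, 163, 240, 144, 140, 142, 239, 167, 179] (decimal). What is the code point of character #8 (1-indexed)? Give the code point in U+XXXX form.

Offset 0: leading byte 0xCD = 11001101 → 2-byte char #1 = CD B4.
Offset 2: leading byte 0xE8 = 11101000 → 3-byte char #2 = E8 89 A9.
Offset 5: leading byte 0xE2 = 11100010 → 3-byte char #3 = E2 89 8A.
Offset 8: leading byte 0xE2 = 11100010 → 3-byte char #4 = E2 8B 8E.
Offset 11: leading byte 0xE1 = 11100001 → 3-byte char #5 = E1 8E B9.
Offset 14: leading byte 0xE3 = 11100011 → 3-byte char #6 = E3 81 B9.
Offset 17: leading byte 0xD2 = 11010010 → 2-byte char #7 = D2 A3.
Offset 19: leading byte 0xF0 = 11110000 → 4-byte char #8 = F0 90 8C 8E.
Leading byte 0xF0 = 11110000 matches 11110xxx → 4-byte sequence.
Byte 1: 0xF0 = 11110000, payload 000 (3 bits).
Byte 2: 0x90 = 10010000 (10xxxxxx ✓), payload 010000.
Byte 3: 0x8C = 10001100 (10xxxxxx ✓), payload 001100.
Byte 4: 0x8E = 10001110 (10xxxxxx ✓), payload 001110.
Concatenate: 000010000001100001110 = 0x1030E (21 bits → U+1030E).

U+1030E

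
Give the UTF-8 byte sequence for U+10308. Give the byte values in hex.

U+10308 = 0x10308 = 66312 decimal. In range U+10000–U+10FFFF → 4-byte form: 11110xxx 10xxxxxx 10xxxxxx 10xxxxxx.
Binary (21 bits): 000010000001100001000.
Split 3+6+6+6: 000 | 010000 | 001100 | 001000.
Byte 1: 11110000 = 0xF0.
Byte 2: 10010000 = 0x90.
Byte 3: 10001100 = 0x8C.
Byte 4: 10001000 = 0x88.

F0 90 8C 88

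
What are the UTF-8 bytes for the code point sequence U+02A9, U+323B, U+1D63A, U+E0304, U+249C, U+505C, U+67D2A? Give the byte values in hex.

U+02A9: 2-byte form → CA A9.
U+323B: 3-byte form → E3 88 BB.
U+1D63A: 4-byte form → F0 9D 98 BA.
U+E0304: 4-byte form → F3 A0 8C 84.
U+249C: 3-byte form → E2 92 9C.
U+505C: 3-byte form → E5 81 9C.
U+67D2A: 4-byte form → F1 A7 B4 AA.
Concatenated (23 bytes): CA A9 E3 88 BB F0 9D 98 BA F3 A0 8C 84 E2 92 9C E5 81 9C F1 A7 B4 AA.

CA A9 E3 88 BB F0 9D 98 BA F3 A0 8C 84 E2 92 9C E5 81 9C F1 A7 B4 AA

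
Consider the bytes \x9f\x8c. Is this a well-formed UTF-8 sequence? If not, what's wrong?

Byte 0x9F = 10011111 has the form 10xxxxxx — a continuation byte — but there is no preceding leading byte.

invalid (continuation byte with no leading byte)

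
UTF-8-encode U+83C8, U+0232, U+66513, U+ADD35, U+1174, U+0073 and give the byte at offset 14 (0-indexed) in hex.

U+83C8 → 3-byte form E8 8F 88 at offsets 0–2.
U+0232 → 2-byte form C8 B2 at offsets 3–4.
U+66513 → 4-byte form F1 A6 94 93 at offsets 5–8.
U+ADD35 → 4-byte form F2 AD B4 B5 at offsets 9–12.
U+1174 → 3-byte form E1 85 B4 at offsets 13–15.
Offset 14 falls in char 5's range; it's byte 2 of E1 85 B4 = 0x85.

0x85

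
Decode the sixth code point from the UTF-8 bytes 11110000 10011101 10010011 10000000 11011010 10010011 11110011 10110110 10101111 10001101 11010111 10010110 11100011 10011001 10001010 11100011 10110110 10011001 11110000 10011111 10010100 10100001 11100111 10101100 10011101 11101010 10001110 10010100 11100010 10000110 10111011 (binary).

Offset 0: leading byte 0xF0 = 11110000 → 4-byte char #1 = F0 9D 93 80.
Offset 4: leading byte 0xDA = 11011010 → 2-byte char #2 = DA 93.
Offset 6: leading byte 0xF3 = 11110011 → 4-byte char #3 = F3 B6 AF 8D.
Offset 10: leading byte 0xD7 = 11010111 → 2-byte char #4 = D7 96.
Offset 12: leading byte 0xE3 = 11100011 → 3-byte char #5 = E3 99 8A.
Offset 15: leading byte 0xE3 = 11100011 → 3-byte char #6 = E3 B6 99.
Leading byte 0xE3 = 11100011 matches 1110xxxx → 3-byte sequence.
Byte 1: 0xE3 = 11100011, payload 0011 (4 bits).
Byte 2: 0xB6 = 10110110 (10xxxxxx ✓), payload 110110.
Byte 3: 0x99 = 10011001 (10xxxxxx ✓), payload 011001.
Concatenate: 0011110110011001 = 0x3D99 (16 bits → U+3D99).

U+3D99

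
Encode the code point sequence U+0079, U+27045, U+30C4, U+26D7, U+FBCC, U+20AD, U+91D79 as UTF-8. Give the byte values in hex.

U+0079: 1-byte form → 79.
U+27045: 4-byte form → F0 A7 81 85.
U+30C4: 3-byte form → E3 83 84.
U+26D7: 3-byte form → E2 9B 97.
U+FBCC: 3-byte form → EF AF 8C.
U+20AD: 3-byte form → E2 82 AD.
U+91D79: 4-byte form → F2 91 B5 B9.
Concatenated (21 bytes): 79 F0 A7 81 85 E3 83 84 E2 9B 97 EF AF 8C E2 82 AD F2 91 B5 B9.

79 F0 A7 81 85 E3 83 84 E2 9B 97 EF AF 8C E2 82 AD F2 91 B5 B9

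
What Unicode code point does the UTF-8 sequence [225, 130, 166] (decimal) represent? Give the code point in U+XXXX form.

U+10A6

Leading byte 0xE1 = 11100001 matches 1110xxxx → 3-byte sequence.
Byte 1: 0xE1 = 11100001, payload 0001 (4 bits).
Byte 2: 0x82 = 10000010 (10xxxxxx ✓), payload 000010.
Byte 3: 0xA6 = 10100110 (10xxxxxx ✓), payload 100110.
Concatenate: 0001000010100110 = 0x10A6 (16 bits → U+10A6).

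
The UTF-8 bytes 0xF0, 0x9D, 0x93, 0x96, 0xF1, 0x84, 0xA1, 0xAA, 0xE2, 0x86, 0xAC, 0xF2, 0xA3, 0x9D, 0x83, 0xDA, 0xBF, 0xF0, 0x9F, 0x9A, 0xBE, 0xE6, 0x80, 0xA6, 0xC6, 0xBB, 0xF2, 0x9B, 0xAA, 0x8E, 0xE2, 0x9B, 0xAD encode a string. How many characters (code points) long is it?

Byte at offset 0: 0xF0 = 11110000 → 4-byte char (#1). Advance 4.
Byte at offset 4: 0xF1 = 11110001 → 4-byte char (#2). Advance 4.
Byte at offset 8: 0xE2 = 11100010 → 3-byte char (#3). Advance 3.
Byte at offset 11: 0xF2 = 11110010 → 4-byte char (#4). Advance 4.
Byte at offset 15: 0xDA = 11011010 → 2-byte char (#5). Advance 2.
Byte at offset 17: 0xF0 = 11110000 → 4-byte char (#6). Advance 4.
Byte at offset 21: 0xE6 = 11100110 → 3-byte char (#7). Advance 3.
Byte at offset 24: 0xC6 = 11000110 → 2-byte char (#8). Advance 2.
Byte at offset 26: 0xF2 = 11110010 → 4-byte char (#9). Advance 4.
Byte at offset 30: 0xE2 = 11100010 → 3-byte char (#10). Advance 3.
Reached end at offset 33 after 10 code points.

10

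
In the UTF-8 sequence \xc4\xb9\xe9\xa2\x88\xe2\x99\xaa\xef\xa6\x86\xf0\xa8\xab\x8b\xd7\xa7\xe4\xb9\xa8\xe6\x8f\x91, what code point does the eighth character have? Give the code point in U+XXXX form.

Offset 0: leading byte 0xC4 = 11000100 → 2-byte char #1 = C4 B9.
Offset 2: leading byte 0xE9 = 11101001 → 3-byte char #2 = E9 A2 88.
Offset 5: leading byte 0xE2 = 11100010 → 3-byte char #3 = E2 99 AA.
Offset 8: leading byte 0xEF = 11101111 → 3-byte char #4 = EF A6 86.
Offset 11: leading byte 0xF0 = 11110000 → 4-byte char #5 = F0 A8 AB 8B.
Offset 15: leading byte 0xD7 = 11010111 → 2-byte char #6 = D7 A7.
Offset 17: leading byte 0xE4 = 11100100 → 3-byte char #7 = E4 B9 A8.
Offset 20: leading byte 0xE6 = 11100110 → 3-byte char #8 = E6 8F 91.
Leading byte 0xE6 = 11100110 matches 1110xxxx → 3-byte sequence.
Byte 1: 0xE6 = 11100110, payload 0110 (4 bits).
Byte 2: 0x8F = 10001111 (10xxxxxx ✓), payload 001111.
Byte 3: 0x91 = 10010001 (10xxxxxx ✓), payload 010001.
Concatenate: 0110001111010001 = 0x63D1 (16 bits → U+63D1).

U+63D1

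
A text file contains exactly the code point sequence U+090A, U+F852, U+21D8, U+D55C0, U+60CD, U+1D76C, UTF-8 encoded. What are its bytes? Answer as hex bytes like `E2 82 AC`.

U+090A: 3-byte form → E0 A4 8A.
U+F852: 3-byte form → EF A1 92.
U+21D8: 3-byte form → E2 87 98.
U+D55C0: 4-byte form → F3 95 97 80.
U+60CD: 3-byte form → E6 83 8D.
U+1D76C: 4-byte form → F0 9D 9D AC.
Concatenated (20 bytes): E0 A4 8A EF A1 92 E2 87 98 F3 95 97 80 E6 83 8D F0 9D 9D AC.

E0 A4 8A EF A1 92 E2 87 98 F3 95 97 80 E6 83 8D F0 9D 9D AC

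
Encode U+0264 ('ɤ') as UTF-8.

C9 A4

U+0264 = 0x264 = 612 decimal. In range U+0080–U+07FF → 2-byte form: 110xxxxx 10xxxxxx.
Binary (11 bits): 01001100100.
Split 5+6: 01001 | 100100.
Byte 1: 11001001 = 0xC9.
Byte 2: 10100100 = 0xA4.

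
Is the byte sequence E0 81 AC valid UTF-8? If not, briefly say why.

Leading byte 0xE0 = 11100000 → 3-byte form.
Continuation bytes all match 10xxxxxx. Payload decodes to 0x6C.
But 0x6C < 0x800, the minimum for a 3-byte sequence — this is an overlong encoding.

invalid (overlong encoding)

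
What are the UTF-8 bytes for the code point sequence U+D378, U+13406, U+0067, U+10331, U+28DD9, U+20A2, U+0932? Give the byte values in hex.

ED 8D B8 F0 93 90 86 67 F0 90 8C B1 F0 A8 B7 99 E2 82 A2 E0 A4 B2

U+D378: 3-byte form → ED 8D B8.
U+13406: 4-byte form → F0 93 90 86.
U+0067: 1-byte form → 67.
U+10331: 4-byte form → F0 90 8C B1.
U+28DD9: 4-byte form → F0 A8 B7 99.
U+20A2: 3-byte form → E2 82 A2.
U+0932: 3-byte form → E0 A4 B2.
Concatenated (22 bytes): ED 8D B8 F0 93 90 86 67 F0 90 8C B1 F0 A8 B7 99 E2 82 A2 E0 A4 B2.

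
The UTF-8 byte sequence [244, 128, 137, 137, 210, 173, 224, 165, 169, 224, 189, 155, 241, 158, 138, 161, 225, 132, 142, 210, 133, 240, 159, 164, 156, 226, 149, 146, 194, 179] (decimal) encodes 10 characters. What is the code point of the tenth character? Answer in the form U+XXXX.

Offset 0: leading byte 0xF4 = 11110100 → 4-byte char #1 = F4 80 89 89.
Offset 4: leading byte 0xD2 = 11010010 → 2-byte char #2 = D2 AD.
Offset 6: leading byte 0xE0 = 11100000 → 3-byte char #3 = E0 A5 A9.
Offset 9: leading byte 0xE0 = 11100000 → 3-byte char #4 = E0 BD 9B.
Offset 12: leading byte 0xF1 = 11110001 → 4-byte char #5 = F1 9E 8A A1.
Offset 16: leading byte 0xE1 = 11100001 → 3-byte char #6 = E1 84 8E.
Offset 19: leading byte 0xD2 = 11010010 → 2-byte char #7 = D2 85.
Offset 21: leading byte 0xF0 = 11110000 → 4-byte char #8 = F0 9F A4 9C.
Offset 25: leading byte 0xE2 = 11100010 → 3-byte char #9 = E2 95 92.
Offset 28: leading byte 0xC2 = 11000010 → 2-byte char #10 = C2 B3.
Leading byte 0xC2 = 11000010 matches 110xxxxx → 2-byte sequence.
Byte 1: 0xC2 = 11000010, payload 00010 (5 bits).
Byte 2: 0xB3 = 10110011 (10xxxxxx ✓), payload 110011.
Concatenate: 00010110011 = 0xB3 (11 bits → U+00B3).

U+00B3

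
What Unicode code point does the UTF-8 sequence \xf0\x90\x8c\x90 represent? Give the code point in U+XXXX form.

Leading byte 0xF0 = 11110000 matches 11110xxx → 4-byte sequence.
Byte 1: 0xF0 = 11110000, payload 000 (3 bits).
Byte 2: 0x90 = 10010000 (10xxxxxx ✓), payload 010000.
Byte 3: 0x8C = 10001100 (10xxxxxx ✓), payload 001100.
Byte 4: 0x90 = 10010000 (10xxxxxx ✓), payload 010000.
Concatenate: 000010000001100010000 = 0x10310 (21 bits → U+10310).

U+10310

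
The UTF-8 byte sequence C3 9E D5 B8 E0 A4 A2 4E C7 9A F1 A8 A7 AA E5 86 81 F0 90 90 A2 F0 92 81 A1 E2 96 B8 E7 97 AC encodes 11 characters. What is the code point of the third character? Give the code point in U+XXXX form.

U+0922

Offset 0: leading byte 0xC3 = 11000011 → 2-byte char #1 = C3 9E.
Offset 2: leading byte 0xD5 = 11010101 → 2-byte char #2 = D5 B8.
Offset 4: leading byte 0xE0 = 11100000 → 3-byte char #3 = E0 A4 A2.
Leading byte 0xE0 = 11100000 matches 1110xxxx → 3-byte sequence.
Byte 1: 0xE0 = 11100000, payload 0000 (4 bits).
Byte 2: 0xA4 = 10100100 (10xxxxxx ✓), payload 100100.
Byte 3: 0xA2 = 10100010 (10xxxxxx ✓), payload 100010.
Concatenate: 0000100100100010 = 0x922 (16 bits → U+0922).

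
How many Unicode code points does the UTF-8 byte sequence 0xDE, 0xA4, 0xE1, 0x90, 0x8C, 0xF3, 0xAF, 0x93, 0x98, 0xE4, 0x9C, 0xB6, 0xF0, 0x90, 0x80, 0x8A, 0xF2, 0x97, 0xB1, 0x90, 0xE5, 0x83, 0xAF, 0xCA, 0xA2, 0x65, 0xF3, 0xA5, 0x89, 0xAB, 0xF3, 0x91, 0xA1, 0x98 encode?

11

Byte at offset 0: 0xDE = 11011110 → 2-byte char (#1). Advance 2.
Byte at offset 2: 0xE1 = 11100001 → 3-byte char (#2). Advance 3.
Byte at offset 5: 0xF3 = 11110011 → 4-byte char (#3). Advance 4.
Byte at offset 9: 0xE4 = 11100100 → 3-byte char (#4). Advance 3.
Byte at offset 12: 0xF0 = 11110000 → 4-byte char (#5). Advance 4.
Byte at offset 16: 0xF2 = 11110010 → 4-byte char (#6). Advance 4.
Byte at offset 20: 0xE5 = 11100101 → 3-byte char (#7). Advance 3.
Byte at offset 23: 0xCA = 11001010 → 2-byte char (#8). Advance 2.
Byte at offset 25: 0x65 = 01100101 → 1-byte char (#9). Advance 1.
Byte at offset 26: 0xF3 = 11110011 → 4-byte char (#10). Advance 4.
Byte at offset 30: 0xF3 = 11110011 → 4-byte char (#11). Advance 4.
Reached end at offset 34 after 11 code points.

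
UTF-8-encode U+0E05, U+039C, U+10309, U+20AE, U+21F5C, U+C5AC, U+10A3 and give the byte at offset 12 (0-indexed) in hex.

U+0E05 → 3-byte form E0 B8 85 at offsets 0–2.
U+039C → 2-byte form CE 9C at offsets 3–4.
U+10309 → 4-byte form F0 90 8C 89 at offsets 5–8.
U+20AE → 3-byte form E2 82 AE at offsets 9–11.
U+21F5C → 4-byte form F0 A1 BD 9C at offsets 12–15.
Offset 12 falls in char 5's range; it's byte 1 of F0 A1 BD 9C = 0xF0.

0xF0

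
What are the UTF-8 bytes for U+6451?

E6 91 91

U+6451 = 0x6451 = 25681 decimal. In range U+0800–U+FFFF → 3-byte form: 1110xxxx 10xxxxxx 10xxxxxx.
Binary (16 bits): 0110010001010001.
Split 4+6+6: 0110 | 010001 | 010001.
Byte 1: 11100110 = 0xE6.
Byte 2: 10010001 = 0x91.
Byte 3: 10010001 = 0x91.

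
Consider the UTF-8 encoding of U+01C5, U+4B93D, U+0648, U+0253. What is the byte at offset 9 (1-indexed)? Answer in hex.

1-indexed offset 9 is 0-indexed offset 8.
U+01C5 → 2-byte form C7 85 at offsets 0–1.
U+4B93D → 4-byte form F1 8B A4 BD at offsets 2–5.
U+0648 → 2-byte form D9 88 at offsets 6–7.
U+0253 → 2-byte form C9 93 at offsets 8–9.
Offset 8 falls in char 4's range; it's byte 1 of C9 93 = 0xC9.

0xC9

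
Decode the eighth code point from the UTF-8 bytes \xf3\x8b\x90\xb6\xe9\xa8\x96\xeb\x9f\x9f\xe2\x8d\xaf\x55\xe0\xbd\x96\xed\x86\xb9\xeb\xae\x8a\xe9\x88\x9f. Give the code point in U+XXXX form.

U+BB8A

Offset 0: leading byte 0xF3 = 11110011 → 4-byte char #1 = F3 8B 90 B6.
Offset 4: leading byte 0xE9 = 11101001 → 3-byte char #2 = E9 A8 96.
Offset 7: leading byte 0xEB = 11101011 → 3-byte char #3 = EB 9F 9F.
Offset 10: leading byte 0xE2 = 11100010 → 3-byte char #4 = E2 8D AF.
Offset 13: leading byte 0x55 = 01010101 → 1-byte char #5 = 55.
Offset 14: leading byte 0xE0 = 11100000 → 3-byte char #6 = E0 BD 96.
Offset 17: leading byte 0xED = 11101101 → 3-byte char #7 = ED 86 B9.
Offset 20: leading byte 0xEB = 11101011 → 3-byte char #8 = EB AE 8A.
Leading byte 0xEB = 11101011 matches 1110xxxx → 3-byte sequence.
Byte 1: 0xEB = 11101011, payload 1011 (4 bits).
Byte 2: 0xAE = 10101110 (10xxxxxx ✓), payload 101110.
Byte 3: 0x8A = 10001010 (10xxxxxx ✓), payload 001010.
Concatenate: 1011101110001010 = 0xBB8A (16 bits → U+BB8A).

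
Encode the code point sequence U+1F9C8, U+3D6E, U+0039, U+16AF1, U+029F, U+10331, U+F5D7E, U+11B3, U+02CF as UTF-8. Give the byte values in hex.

F0 9F A7 88 E3 B5 AE 39 F0 96 AB B1 CA 9F F0 90 8C B1 F3 B5 B5 BE E1 86 B3 CB 8F

U+1F9C8: 4-byte form → F0 9F A7 88.
U+3D6E: 3-byte form → E3 B5 AE.
U+0039: 1-byte form → 39.
U+16AF1: 4-byte form → F0 96 AB B1.
U+029F: 2-byte form → CA 9F.
U+10331: 4-byte form → F0 90 8C B1.
U+F5D7E: 4-byte form → F3 B5 B5 BE.
U+11B3: 3-byte form → E1 86 B3.
U+02CF: 2-byte form → CB 8F.
Concatenated (27 bytes): F0 9F A7 88 E3 B5 AE 39 F0 96 AB B1 CA 9F F0 90 8C B1 F3 B5 B5 BE E1 86 B3 CB 8F.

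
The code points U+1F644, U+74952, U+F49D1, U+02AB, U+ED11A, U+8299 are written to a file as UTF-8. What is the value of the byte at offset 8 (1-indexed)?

0x92

1-indexed offset 8 is 0-indexed offset 7.
U+1F644 → 4-byte form F0 9F 99 84 at offsets 0–3.
U+74952 → 4-byte form F1 B4 A5 92 at offsets 4–7.
Offset 7 falls in char 2's range; it's byte 4 of F1 B4 A5 92 = 0x92.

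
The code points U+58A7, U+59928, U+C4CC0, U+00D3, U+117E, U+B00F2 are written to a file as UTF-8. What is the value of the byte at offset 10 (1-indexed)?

1-indexed offset 10 is 0-indexed offset 9.
U+58A7 → 3-byte form E5 A2 A7 at offsets 0–2.
U+59928 → 4-byte form F1 99 A4 A8 at offsets 3–6.
U+C4CC0 → 4-byte form F3 84 B3 80 at offsets 7–10.
Offset 9 falls in char 3's range; it's byte 3 of F3 84 B3 80 = 0xB3.

0xB3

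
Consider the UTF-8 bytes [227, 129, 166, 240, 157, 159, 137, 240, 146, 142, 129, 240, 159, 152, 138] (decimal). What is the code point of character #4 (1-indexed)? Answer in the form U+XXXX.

U+1F60A

Offset 0: leading byte 0xE3 = 11100011 → 3-byte char #1 = E3 81 A6.
Offset 3: leading byte 0xF0 = 11110000 → 4-byte char #2 = F0 9D 9F 89.
Offset 7: leading byte 0xF0 = 11110000 → 4-byte char #3 = F0 92 8E 81.
Offset 11: leading byte 0xF0 = 11110000 → 4-byte char #4 = F0 9F 98 8A.
Leading byte 0xF0 = 11110000 matches 11110xxx → 4-byte sequence.
Byte 1: 0xF0 = 11110000, payload 000 (3 bits).
Byte 2: 0x9F = 10011111 (10xxxxxx ✓), payload 011111.
Byte 3: 0x98 = 10011000 (10xxxxxx ✓), payload 011000.
Byte 4: 0x8A = 10001010 (10xxxxxx ✓), payload 001010.
Concatenate: 000011111011000001010 = 0x1F60A (21 bits → U+1F60A).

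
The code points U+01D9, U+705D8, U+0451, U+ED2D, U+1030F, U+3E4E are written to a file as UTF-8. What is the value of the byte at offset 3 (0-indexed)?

U+01D9 → 2-byte form C7 99 at offsets 0–1.
U+705D8 → 4-byte form F1 B0 97 98 at offsets 2–5.
Offset 3 falls in char 2's range; it's byte 2 of F1 B0 97 98 = 0xB0.

0xB0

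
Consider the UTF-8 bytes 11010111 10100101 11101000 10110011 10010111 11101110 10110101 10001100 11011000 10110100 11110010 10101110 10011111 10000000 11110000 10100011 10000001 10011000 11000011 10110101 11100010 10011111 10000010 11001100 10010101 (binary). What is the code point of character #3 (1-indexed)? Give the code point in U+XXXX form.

U+ED4C

Offset 0: leading byte 0xD7 = 11010111 → 2-byte char #1 = D7 A5.
Offset 2: leading byte 0xE8 = 11101000 → 3-byte char #2 = E8 B3 97.
Offset 5: leading byte 0xEE = 11101110 → 3-byte char #3 = EE B5 8C.
Leading byte 0xEE = 11101110 matches 1110xxxx → 3-byte sequence.
Byte 1: 0xEE = 11101110, payload 1110 (4 bits).
Byte 2: 0xB5 = 10110101 (10xxxxxx ✓), payload 110101.
Byte 3: 0x8C = 10001100 (10xxxxxx ✓), payload 001100.
Concatenate: 1110110101001100 = 0xED4C (16 bits → U+ED4C).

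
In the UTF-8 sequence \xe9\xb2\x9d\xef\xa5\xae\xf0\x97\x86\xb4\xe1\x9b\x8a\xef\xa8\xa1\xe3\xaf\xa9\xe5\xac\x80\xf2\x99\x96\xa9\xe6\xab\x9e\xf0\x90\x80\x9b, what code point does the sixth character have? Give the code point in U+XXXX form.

U+3BE9

Offset 0: leading byte 0xE9 = 11101001 → 3-byte char #1 = E9 B2 9D.
Offset 3: leading byte 0xEF = 11101111 → 3-byte char #2 = EF A5 AE.
Offset 6: leading byte 0xF0 = 11110000 → 4-byte char #3 = F0 97 86 B4.
Offset 10: leading byte 0xE1 = 11100001 → 3-byte char #4 = E1 9B 8A.
Offset 13: leading byte 0xEF = 11101111 → 3-byte char #5 = EF A8 A1.
Offset 16: leading byte 0xE3 = 11100011 → 3-byte char #6 = E3 AF A9.
Leading byte 0xE3 = 11100011 matches 1110xxxx → 3-byte sequence.
Byte 1: 0xE3 = 11100011, payload 0011 (4 bits).
Byte 2: 0xAF = 10101111 (10xxxxxx ✓), payload 101111.
Byte 3: 0xA9 = 10101001 (10xxxxxx ✓), payload 101001.
Concatenate: 0011101111101001 = 0x3BE9 (16 bits → U+3BE9).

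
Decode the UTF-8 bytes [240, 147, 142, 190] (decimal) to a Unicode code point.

U+133BE

Leading byte 0xF0 = 11110000 matches 11110xxx → 4-byte sequence.
Byte 1: 0xF0 = 11110000, payload 000 (3 bits).
Byte 2: 0x93 = 10010011 (10xxxxxx ✓), payload 010011.
Byte 3: 0x8E = 10001110 (10xxxxxx ✓), payload 001110.
Byte 4: 0xBE = 10111110 (10xxxxxx ✓), payload 111110.
Concatenate: 000010011001110111110 = 0x133BE (21 bits → U+133BE).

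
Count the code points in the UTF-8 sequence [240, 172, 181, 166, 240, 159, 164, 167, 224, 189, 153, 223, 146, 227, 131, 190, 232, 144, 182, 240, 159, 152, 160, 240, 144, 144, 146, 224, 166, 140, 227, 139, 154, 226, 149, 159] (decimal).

Byte at offset 0: 0xF0 = 11110000 → 4-byte char (#1). Advance 4.
Byte at offset 4: 0xF0 = 11110000 → 4-byte char (#2). Advance 4.
Byte at offset 8: 0xE0 = 11100000 → 3-byte char (#3). Advance 3.
Byte at offset 11: 0xDF = 11011111 → 2-byte char (#4). Advance 2.
Byte at offset 13: 0xE3 = 11100011 → 3-byte char (#5). Advance 3.
Byte at offset 16: 0xE8 = 11101000 → 3-byte char (#6). Advance 3.
Byte at offset 19: 0xF0 = 11110000 → 4-byte char (#7). Advance 4.
Byte at offset 23: 0xF0 = 11110000 → 4-byte char (#8). Advance 4.
Byte at offset 27: 0xE0 = 11100000 → 3-byte char (#9). Advance 3.
Byte at offset 30: 0xE3 = 11100011 → 3-byte char (#10). Advance 3.
Byte at offset 33: 0xE2 = 11100010 → 3-byte char (#11). Advance 3.
Reached end at offset 36 after 11 code points.

11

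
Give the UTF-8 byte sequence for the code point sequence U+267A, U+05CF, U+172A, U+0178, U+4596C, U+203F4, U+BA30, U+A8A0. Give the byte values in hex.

E2 99 BA D7 8F E1 9C AA C5 B8 F1 85 A5 AC F0 A0 8F B4 EB A8 B0 EA A2 A0

U+267A: 3-byte form → E2 99 BA.
U+05CF: 2-byte form → D7 8F.
U+172A: 3-byte form → E1 9C AA.
U+0178: 2-byte form → C5 B8.
U+4596C: 4-byte form → F1 85 A5 AC.
U+203F4: 4-byte form → F0 A0 8F B4.
U+BA30: 3-byte form → EB A8 B0.
U+A8A0: 3-byte form → EA A2 A0.
Concatenated (24 bytes): E2 99 BA D7 8F E1 9C AA C5 B8 F1 85 A5 AC F0 A0 8F B4 EB A8 B0 EA A2 A0.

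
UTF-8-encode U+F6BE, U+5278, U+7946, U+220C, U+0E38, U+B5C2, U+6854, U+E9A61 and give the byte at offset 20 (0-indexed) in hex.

0x94

U+F6BE → 3-byte form EF 9A BE at offsets 0–2.
U+5278 → 3-byte form E5 89 B8 at offsets 3–5.
U+7946 → 3-byte form E7 A5 86 at offsets 6–8.
U+220C → 3-byte form E2 88 8C at offsets 9–11.
U+0E38 → 3-byte form E0 B8 B8 at offsets 12–14.
U+B5C2 → 3-byte form EB 97 82 at offsets 15–17.
U+6854 → 3-byte form E6 A1 94 at offsets 18–20.
Offset 20 falls in char 7's range; it's byte 3 of E6 A1 94 = 0x94.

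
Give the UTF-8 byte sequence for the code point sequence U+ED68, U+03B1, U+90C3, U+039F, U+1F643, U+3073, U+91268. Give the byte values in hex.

EE B5 A8 CE B1 E9 83 83 CE 9F F0 9F 99 83 E3 81 B3 F2 91 89 A8

U+ED68: 3-byte form → EE B5 A8.
U+03B1: 2-byte form → CE B1.
U+90C3: 3-byte form → E9 83 83.
U+039F: 2-byte form → CE 9F.
U+1F643: 4-byte form → F0 9F 99 83.
U+3073: 3-byte form → E3 81 B3.
U+91268: 4-byte form → F2 91 89 A8.
Concatenated (21 bytes): EE B5 A8 CE B1 E9 83 83 CE 9F F0 9F 99 83 E3 81 B3 F2 91 89 A8.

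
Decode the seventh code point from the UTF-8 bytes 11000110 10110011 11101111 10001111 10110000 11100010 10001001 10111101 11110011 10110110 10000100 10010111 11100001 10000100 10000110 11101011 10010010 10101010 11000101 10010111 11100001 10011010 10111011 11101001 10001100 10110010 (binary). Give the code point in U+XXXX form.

Offset 0: leading byte 0xC6 = 11000110 → 2-byte char #1 = C6 B3.
Offset 2: leading byte 0xEF = 11101111 → 3-byte char #2 = EF 8F B0.
Offset 5: leading byte 0xE2 = 11100010 → 3-byte char #3 = E2 89 BD.
Offset 8: leading byte 0xF3 = 11110011 → 4-byte char #4 = F3 B6 84 97.
Offset 12: leading byte 0xE1 = 11100001 → 3-byte char #5 = E1 84 86.
Offset 15: leading byte 0xEB = 11101011 → 3-byte char #6 = EB 92 AA.
Offset 18: leading byte 0xC5 = 11000101 → 2-byte char #7 = C5 97.
Leading byte 0xC5 = 11000101 matches 110xxxxx → 2-byte sequence.
Byte 1: 0xC5 = 11000101, payload 00101 (5 bits).
Byte 2: 0x97 = 10010111 (10xxxxxx ✓), payload 010111.
Concatenate: 00101010111 = 0x157 (11 bits → U+0157).

U+0157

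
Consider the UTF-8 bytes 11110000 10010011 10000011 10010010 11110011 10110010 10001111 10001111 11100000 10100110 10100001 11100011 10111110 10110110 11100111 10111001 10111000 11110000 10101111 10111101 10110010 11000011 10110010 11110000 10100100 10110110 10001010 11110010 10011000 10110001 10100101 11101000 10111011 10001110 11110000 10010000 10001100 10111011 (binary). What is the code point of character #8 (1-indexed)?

Offset 0: leading byte 0xF0 = 11110000 → 4-byte char #1 = F0 93 83 92.
Offset 4: leading byte 0xF3 = 11110011 → 4-byte char #2 = F3 B2 8F 8F.
Offset 8: leading byte 0xE0 = 11100000 → 3-byte char #3 = E0 A6 A1.
Offset 11: leading byte 0xE3 = 11100011 → 3-byte char #4 = E3 BE B6.
Offset 14: leading byte 0xE7 = 11100111 → 3-byte char #5 = E7 B9 B8.
Offset 17: leading byte 0xF0 = 11110000 → 4-byte char #6 = F0 AF BD B2.
Offset 21: leading byte 0xC3 = 11000011 → 2-byte char #7 = C3 B2.
Offset 23: leading byte 0xF0 = 11110000 → 4-byte char #8 = F0 A4 B6 8A.
Leading byte 0xF0 = 11110000 matches 11110xxx → 4-byte sequence.
Byte 1: 0xF0 = 11110000, payload 000 (3 bits).
Byte 2: 0xA4 = 10100100 (10xxxxxx ✓), payload 100100.
Byte 3: 0xB6 = 10110110 (10xxxxxx ✓), payload 110110.
Byte 4: 0x8A = 10001010 (10xxxxxx ✓), payload 001010.
Concatenate: 000100100110110001010 = 0x24D8A (21 bits → U+24D8A).

U+24D8A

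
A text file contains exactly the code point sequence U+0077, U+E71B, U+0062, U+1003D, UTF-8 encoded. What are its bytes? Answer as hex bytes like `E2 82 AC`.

77 EE 9C 9B 62 F0 90 80 BD

U+0077: 1-byte form → 77.
U+E71B: 3-byte form → EE 9C 9B.
U+0062: 1-byte form → 62.
U+1003D: 4-byte form → F0 90 80 BD.
Concatenated (9 bytes): 77 EE 9C 9B 62 F0 90 80 BD.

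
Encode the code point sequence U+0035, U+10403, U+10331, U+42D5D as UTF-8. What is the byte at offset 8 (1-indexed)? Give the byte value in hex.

0x8C

1-indexed offset 8 is 0-indexed offset 7.
U+0035 → 1-byte form 35 at offsets 0–0.
U+10403 → 4-byte form F0 90 90 83 at offsets 1–4.
U+10331 → 4-byte form F0 90 8C B1 at offsets 5–8.
Offset 7 falls in char 3's range; it's byte 3 of F0 90 8C B1 = 0x8C.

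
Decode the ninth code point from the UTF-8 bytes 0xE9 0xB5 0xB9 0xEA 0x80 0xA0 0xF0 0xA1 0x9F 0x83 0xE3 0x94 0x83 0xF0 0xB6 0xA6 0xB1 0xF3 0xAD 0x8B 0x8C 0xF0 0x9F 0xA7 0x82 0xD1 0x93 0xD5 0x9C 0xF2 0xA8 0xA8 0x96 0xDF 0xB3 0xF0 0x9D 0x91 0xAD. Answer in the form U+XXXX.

U+055C

Offset 0: leading byte 0xE9 = 11101001 → 3-byte char #1 = E9 B5 B9.
Offset 3: leading byte 0xEA = 11101010 → 3-byte char #2 = EA 80 A0.
Offset 6: leading byte 0xF0 = 11110000 → 4-byte char #3 = F0 A1 9F 83.
Offset 10: leading byte 0xE3 = 11100011 → 3-byte char #4 = E3 94 83.
Offset 13: leading byte 0xF0 = 11110000 → 4-byte char #5 = F0 B6 A6 B1.
Offset 17: leading byte 0xF3 = 11110011 → 4-byte char #6 = F3 AD 8B 8C.
Offset 21: leading byte 0xF0 = 11110000 → 4-byte char #7 = F0 9F A7 82.
Offset 25: leading byte 0xD1 = 11010001 → 2-byte char #8 = D1 93.
Offset 27: leading byte 0xD5 = 11010101 → 2-byte char #9 = D5 9C.
Leading byte 0xD5 = 11010101 matches 110xxxxx → 2-byte sequence.
Byte 1: 0xD5 = 11010101, payload 10101 (5 bits).
Byte 2: 0x9C = 10011100 (10xxxxxx ✓), payload 011100.
Concatenate: 10101011100 = 0x55C (11 bits → U+055C).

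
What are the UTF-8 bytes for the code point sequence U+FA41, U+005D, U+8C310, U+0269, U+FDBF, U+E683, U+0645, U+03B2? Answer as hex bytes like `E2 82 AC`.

EF A9 81 5D F2 8C 8C 90 C9 A9 EF B6 BF EE 9A 83 D9 85 CE B2

U+FA41: 3-byte form → EF A9 81.
U+005D: 1-byte form → 5D.
U+8C310: 4-byte form → F2 8C 8C 90.
U+0269: 2-byte form → C9 A9.
U+FDBF: 3-byte form → EF B6 BF.
U+E683: 3-byte form → EE 9A 83.
U+0645: 2-byte form → D9 85.
U+03B2: 2-byte form → CE B2.
Concatenated (20 bytes): EF A9 81 5D F2 8C 8C 90 C9 A9 EF B6 BF EE 9A 83 D9 85 CE B2.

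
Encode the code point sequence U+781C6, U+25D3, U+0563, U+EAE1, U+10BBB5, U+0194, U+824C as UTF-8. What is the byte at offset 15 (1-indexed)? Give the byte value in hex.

1-indexed offset 15 is 0-indexed offset 14.
U+781C6 → 4-byte form F1 B8 87 86 at offsets 0–3.
U+25D3 → 3-byte form E2 97 93 at offsets 4–6.
U+0563 → 2-byte form D5 A3 at offsets 7–8.
U+EAE1 → 3-byte form EE AB A1 at offsets 9–11.
U+10BBB5 → 4-byte form F4 8B AE B5 at offsets 12–15.
Offset 14 falls in char 5's range; it's byte 3 of F4 8B AE B5 = 0xAE.

0xAE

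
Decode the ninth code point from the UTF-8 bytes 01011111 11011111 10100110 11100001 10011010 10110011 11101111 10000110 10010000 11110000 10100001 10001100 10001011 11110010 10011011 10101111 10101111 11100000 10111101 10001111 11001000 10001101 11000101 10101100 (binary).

U+016C

Offset 0: leading byte 0x5F = 01011111 → 1-byte char #1 = 5F.
Offset 1: leading byte 0xDF = 11011111 → 2-byte char #2 = DF A6.
Offset 3: leading byte 0xE1 = 11100001 → 3-byte char #3 = E1 9A B3.
Offset 6: leading byte 0xEF = 11101111 → 3-byte char #4 = EF 86 90.
Offset 9: leading byte 0xF0 = 11110000 → 4-byte char #5 = F0 A1 8C 8B.
Offset 13: leading byte 0xF2 = 11110010 → 4-byte char #6 = F2 9B AF AF.
Offset 17: leading byte 0xE0 = 11100000 → 3-byte char #7 = E0 BD 8F.
Offset 20: leading byte 0xC8 = 11001000 → 2-byte char #8 = C8 8D.
Offset 22: leading byte 0xC5 = 11000101 → 2-byte char #9 = C5 AC.
Leading byte 0xC5 = 11000101 matches 110xxxxx → 2-byte sequence.
Byte 1: 0xC5 = 11000101, payload 00101 (5 bits).
Byte 2: 0xAC = 10101100 (10xxxxxx ✓), payload 101100.
Concatenate: 00101101100 = 0x16C (11 bits → U+016C).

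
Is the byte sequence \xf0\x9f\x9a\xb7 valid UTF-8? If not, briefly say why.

valid

Leading byte 0xF0 = 11110000 → 4-byte form.
Continuation bytes 0x9F=10011111, 0x9A=10011010, 0xB7=10110111 all match 10xxxxxx.
Decoded value 0x1F6B7 is ≥ 0x10000 (shortest form) and not a surrogate.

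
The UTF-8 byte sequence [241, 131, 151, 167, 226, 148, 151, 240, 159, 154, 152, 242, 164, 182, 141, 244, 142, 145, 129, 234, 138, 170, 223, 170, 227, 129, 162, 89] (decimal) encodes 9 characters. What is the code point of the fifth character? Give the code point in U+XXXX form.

U+10E441

Offset 0: leading byte 0xF1 = 11110001 → 4-byte char #1 = F1 83 97 A7.
Offset 4: leading byte 0xE2 = 11100010 → 3-byte char #2 = E2 94 97.
Offset 7: leading byte 0xF0 = 11110000 → 4-byte char #3 = F0 9F 9A 98.
Offset 11: leading byte 0xF2 = 11110010 → 4-byte char #4 = F2 A4 B6 8D.
Offset 15: leading byte 0xF4 = 11110100 → 4-byte char #5 = F4 8E 91 81.
Leading byte 0xF4 = 11110100 matches 11110xxx → 4-byte sequence.
Byte 1: 0xF4 = 11110100, payload 100 (3 bits).
Byte 2: 0x8E = 10001110 (10xxxxxx ✓), payload 001110.
Byte 3: 0x91 = 10010001 (10xxxxxx ✓), payload 010001.
Byte 4: 0x81 = 10000001 (10xxxxxx ✓), payload 000001.
Concatenate: 100001110010001000001 = 0x10E441 (21 bits → U+10E441).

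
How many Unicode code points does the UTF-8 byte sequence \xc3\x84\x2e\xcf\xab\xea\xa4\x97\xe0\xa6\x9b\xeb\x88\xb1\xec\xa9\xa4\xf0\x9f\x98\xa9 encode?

Byte at offset 0: 0xC3 = 11000011 → 2-byte char (#1). Advance 2.
Byte at offset 2: 0x2E = 00101110 → 1-byte char (#2). Advance 1.
Byte at offset 3: 0xCF = 11001111 → 2-byte char (#3). Advance 2.
Byte at offset 5: 0xEA = 11101010 → 3-byte char (#4). Advance 3.
Byte at offset 8: 0xE0 = 11100000 → 3-byte char (#5). Advance 3.
Byte at offset 11: 0xEB = 11101011 → 3-byte char (#6). Advance 3.
Byte at offset 14: 0xEC = 11101100 → 3-byte char (#7). Advance 3.
Byte at offset 17: 0xF0 = 11110000 → 4-byte char (#8). Advance 4.
Reached end at offset 21 after 8 code points.

8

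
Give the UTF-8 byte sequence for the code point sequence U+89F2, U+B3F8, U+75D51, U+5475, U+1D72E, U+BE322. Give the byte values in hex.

U+89F2: 3-byte form → E8 A7 B2.
U+B3F8: 3-byte form → EB 8F B8.
U+75D51: 4-byte form → F1 B5 B5 91.
U+5475: 3-byte form → E5 91 B5.
U+1D72E: 4-byte form → F0 9D 9C AE.
U+BE322: 4-byte form → F2 BE 8C A2.
Concatenated (21 bytes): E8 A7 B2 EB 8F B8 F1 B5 B5 91 E5 91 B5 F0 9D 9C AE F2 BE 8C A2.

E8 A7 B2 EB 8F B8 F1 B5 B5 91 E5 91 B5 F0 9D 9C AE F2 BE 8C A2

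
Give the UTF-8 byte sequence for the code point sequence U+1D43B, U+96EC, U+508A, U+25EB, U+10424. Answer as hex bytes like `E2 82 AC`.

U+1D43B: 4-byte form → F0 9D 90 BB.
U+96EC: 3-byte form → E9 9B AC.
U+508A: 3-byte form → E5 82 8A.
U+25EB: 3-byte form → E2 97 AB.
U+10424: 4-byte form → F0 90 90 A4.
Concatenated (17 bytes): F0 9D 90 BB E9 9B AC E5 82 8A E2 97 AB F0 90 90 A4.

F0 9D 90 BB E9 9B AC E5 82 8A E2 97 AB F0 90 90 A4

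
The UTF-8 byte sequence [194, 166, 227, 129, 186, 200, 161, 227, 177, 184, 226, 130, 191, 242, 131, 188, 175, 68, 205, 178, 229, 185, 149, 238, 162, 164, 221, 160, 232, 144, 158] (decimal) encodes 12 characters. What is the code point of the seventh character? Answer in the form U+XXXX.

U+0044

Offset 0: leading byte 0xC2 = 11000010 → 2-byte char #1 = C2 A6.
Offset 2: leading byte 0xE3 = 11100011 → 3-byte char #2 = E3 81 BA.
Offset 5: leading byte 0xC8 = 11001000 → 2-byte char #3 = C8 A1.
Offset 7: leading byte 0xE3 = 11100011 → 3-byte char #4 = E3 B1 B8.
Offset 10: leading byte 0xE2 = 11100010 → 3-byte char #5 = E2 82 BF.
Offset 13: leading byte 0xF2 = 11110010 → 4-byte char #6 = F2 83 BC AF.
Offset 17: leading byte 0x44 = 01000100 → 1-byte char #7 = 44.
Leading byte 0x44 = 01000100 matches 0xxxxxxx → 1-byte sequence.
Byte 1: 0x44 = 01000100, payload 1000100 (7 bits).
Concatenate: 1000100 = 0x44 (7 bits → U+0044).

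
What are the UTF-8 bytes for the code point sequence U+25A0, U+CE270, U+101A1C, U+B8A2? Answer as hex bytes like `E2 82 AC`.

E2 96 A0 F3 8E 89 B0 F4 81 A8 9C EB A2 A2

U+25A0: 3-byte form → E2 96 A0.
U+CE270: 4-byte form → F3 8E 89 B0.
U+101A1C: 4-byte form → F4 81 A8 9C.
U+B8A2: 3-byte form → EB A2 A2.
Concatenated (14 bytes): E2 96 A0 F3 8E 89 B0 F4 81 A8 9C EB A2 A2.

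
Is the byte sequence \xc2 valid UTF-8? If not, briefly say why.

invalid (sequence truncated)

Leading byte 0xC2 = 11000010 → 2-byte form, but only 1 byte is present.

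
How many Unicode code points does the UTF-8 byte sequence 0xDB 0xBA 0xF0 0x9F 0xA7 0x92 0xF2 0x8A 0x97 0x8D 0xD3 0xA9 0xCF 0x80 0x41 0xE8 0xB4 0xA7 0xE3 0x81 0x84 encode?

Byte at offset 0: 0xDB = 11011011 → 2-byte char (#1). Advance 2.
Byte at offset 2: 0xF0 = 11110000 → 4-byte char (#2). Advance 4.
Byte at offset 6: 0xF2 = 11110010 → 4-byte char (#3). Advance 4.
Byte at offset 10: 0xD3 = 11010011 → 2-byte char (#4). Advance 2.
Byte at offset 12: 0xCF = 11001111 → 2-byte char (#5). Advance 2.
Byte at offset 14: 0x41 = 01000001 → 1-byte char (#6). Advance 1.
Byte at offset 15: 0xE8 = 11101000 → 3-byte char (#7). Advance 3.
Byte at offset 18: 0xE3 = 11100011 → 3-byte char (#8). Advance 3.
Reached end at offset 21 after 8 code points.

8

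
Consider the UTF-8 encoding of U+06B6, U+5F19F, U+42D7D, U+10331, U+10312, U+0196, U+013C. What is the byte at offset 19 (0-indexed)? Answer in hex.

U+06B6 → 2-byte form DA B6 at offsets 0–1.
U+5F19F → 4-byte form F1 9F 86 9F at offsets 2–5.
U+42D7D → 4-byte form F1 82 B5 BD at offsets 6–9.
U+10331 → 4-byte form F0 90 8C B1 at offsets 10–13.
U+10312 → 4-byte form F0 90 8C 92 at offsets 14–17.
U+0196 → 2-byte form C6 96 at offsets 18–19.
Offset 19 falls in char 6's range; it's byte 2 of C6 96 = 0x96.

0x96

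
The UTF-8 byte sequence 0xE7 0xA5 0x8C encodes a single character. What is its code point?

U+794C

Leading byte 0xE7 = 11100111 matches 1110xxxx → 3-byte sequence.
Byte 1: 0xE7 = 11100111, payload 0111 (4 bits).
Byte 2: 0xA5 = 10100101 (10xxxxxx ✓), payload 100101.
Byte 3: 0x8C = 10001100 (10xxxxxx ✓), payload 001100.
Concatenate: 0111100101001100 = 0x794C (16 bits → U+794C).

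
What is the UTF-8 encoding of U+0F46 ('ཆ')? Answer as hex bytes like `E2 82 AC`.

E0 BD 86

U+0F46 = 0xF46 = 3910 decimal. In range U+0800–U+FFFF → 3-byte form: 1110xxxx 10xxxxxx 10xxxxxx.
Binary (16 bits): 0000111101000110.
Split 4+6+6: 0000 | 111101 | 000110.
Byte 1: 11100000 = 0xE0.
Byte 2: 10111101 = 0xBD.
Byte 3: 10000110 = 0x86.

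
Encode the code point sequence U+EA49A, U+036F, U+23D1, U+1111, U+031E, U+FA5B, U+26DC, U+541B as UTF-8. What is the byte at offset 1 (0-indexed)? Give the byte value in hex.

U+EA49A → 4-byte form F3 AA 92 9A at offsets 0–3.
Offset 1 falls in char 1's range; it's byte 2 of F3 AA 92 9A = 0xAA.

0xAA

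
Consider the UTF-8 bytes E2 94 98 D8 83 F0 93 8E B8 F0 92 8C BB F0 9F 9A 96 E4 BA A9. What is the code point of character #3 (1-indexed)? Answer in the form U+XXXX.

U+133B8

Offset 0: leading byte 0xE2 = 11100010 → 3-byte char #1 = E2 94 98.
Offset 3: leading byte 0xD8 = 11011000 → 2-byte char #2 = D8 83.
Offset 5: leading byte 0xF0 = 11110000 → 4-byte char #3 = F0 93 8E B8.
Leading byte 0xF0 = 11110000 matches 11110xxx → 4-byte sequence.
Byte 1: 0xF0 = 11110000, payload 000 (3 bits).
Byte 2: 0x93 = 10010011 (10xxxxxx ✓), payload 010011.
Byte 3: 0x8E = 10001110 (10xxxxxx ✓), payload 001110.
Byte 4: 0xB8 = 10111000 (10xxxxxx ✓), payload 111000.
Concatenate: 000010011001110111000 = 0x133B8 (21 bits → U+133B8).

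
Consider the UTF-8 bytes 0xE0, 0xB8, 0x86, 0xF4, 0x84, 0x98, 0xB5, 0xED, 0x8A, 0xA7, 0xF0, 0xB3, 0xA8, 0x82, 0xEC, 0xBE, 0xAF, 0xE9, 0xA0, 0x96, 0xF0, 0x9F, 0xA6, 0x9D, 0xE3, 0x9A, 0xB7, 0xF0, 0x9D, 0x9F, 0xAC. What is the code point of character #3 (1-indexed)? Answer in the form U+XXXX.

U+D2A7

Offset 0: leading byte 0xE0 = 11100000 → 3-byte char #1 = E0 B8 86.
Offset 3: leading byte 0xF4 = 11110100 → 4-byte char #2 = F4 84 98 B5.
Offset 7: leading byte 0xED = 11101101 → 3-byte char #3 = ED 8A A7.
Leading byte 0xED = 11101101 matches 1110xxxx → 3-byte sequence.
Byte 1: 0xED = 11101101, payload 1101 (4 bits).
Byte 2: 0x8A = 10001010 (10xxxxxx ✓), payload 001010.
Byte 3: 0xA7 = 10100111 (10xxxxxx ✓), payload 100111.
Concatenate: 1101001010100111 = 0xD2A7 (16 bits → U+D2A7).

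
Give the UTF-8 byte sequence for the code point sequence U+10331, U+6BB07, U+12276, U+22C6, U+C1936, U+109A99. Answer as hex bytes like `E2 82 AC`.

U+10331: 4-byte form → F0 90 8C B1.
U+6BB07: 4-byte form → F1 AB AC 87.
U+12276: 4-byte form → F0 92 89 B6.
U+22C6: 3-byte form → E2 8B 86.
U+C1936: 4-byte form → F3 81 A4 B6.
U+109A99: 4-byte form → F4 89 AA 99.
Concatenated (23 bytes): F0 90 8C B1 F1 AB AC 87 F0 92 89 B6 E2 8B 86 F3 81 A4 B6 F4 89 AA 99.

F0 90 8C B1 F1 AB AC 87 F0 92 89 B6 E2 8B 86 F3 81 A4 B6 F4 89 AA 99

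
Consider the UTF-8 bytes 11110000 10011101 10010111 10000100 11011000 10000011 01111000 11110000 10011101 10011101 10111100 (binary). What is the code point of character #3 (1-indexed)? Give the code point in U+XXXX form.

U+0078

Offset 0: leading byte 0xF0 = 11110000 → 4-byte char #1 = F0 9D 97 84.
Offset 4: leading byte 0xD8 = 11011000 → 2-byte char #2 = D8 83.
Offset 6: leading byte 0x78 = 01111000 → 1-byte char #3 = 78.
Leading byte 0x78 = 01111000 matches 0xxxxxxx → 1-byte sequence.
Byte 1: 0x78 = 01111000, payload 1111000 (7 bits).
Concatenate: 1111000 = 0x78 (7 bits → U+0078).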